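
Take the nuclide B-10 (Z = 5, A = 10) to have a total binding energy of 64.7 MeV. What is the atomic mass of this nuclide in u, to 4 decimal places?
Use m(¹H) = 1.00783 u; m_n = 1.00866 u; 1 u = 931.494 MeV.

Mass defect = 64.7 MeV / (931.494 MeV/u) = 0.069458 u
Constituent mass = 5(1.00783) + 5(1.00866) = 10.08245 u
Atomic mass = 10.08245 − 0.069458 = 10.012992 u ≈ 10.0130 u (to 4 decimal places)

10.0130 u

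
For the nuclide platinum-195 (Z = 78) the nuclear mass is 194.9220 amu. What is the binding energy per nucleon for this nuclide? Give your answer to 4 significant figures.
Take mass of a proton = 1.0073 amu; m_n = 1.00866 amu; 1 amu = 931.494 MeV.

7.933 MeV/nucleon

Mass of separated nucleons = 78(1.0073) + 117(1.00866) = 78.5694 + 118.01322 = 196.58262 amu
Δm = 196.58262 − 194.9220 = 1.66062 amu
Binding energy = Δm·c² = 1.66062 × 931.494 MeV/amu = 1546.86 MeV
Per nucleon: 1546.86 / 195 = 7.933 MeV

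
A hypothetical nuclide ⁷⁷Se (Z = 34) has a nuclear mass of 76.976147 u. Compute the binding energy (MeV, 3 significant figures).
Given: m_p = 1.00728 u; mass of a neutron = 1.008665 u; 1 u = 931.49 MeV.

With 34 protons and 43 neutrons (A = 77):
Total constituent mass: 34 × 1.00728 + 43 × 1.008665 = 77.620115 u
Δm = 77.620115 − 76.976147 = 0.643968 u
E_B = 0.643968 × 931.49 = 599.850 MeV

600 MeV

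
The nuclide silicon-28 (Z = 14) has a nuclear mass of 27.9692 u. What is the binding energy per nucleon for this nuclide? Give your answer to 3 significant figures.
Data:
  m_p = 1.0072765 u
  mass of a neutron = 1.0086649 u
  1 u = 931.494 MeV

8.45 MeV/nucleon

The nucleus contains 14 protons and 28 − 14 = 14 neutrons.
Total constituent mass: 14 × 1.0072765 + 14 × 1.0086649 = 28.2231796 u
Mass defect Δm = 28.2231796 − 27.9692 = 0.2539796 u
E_B = 0.2539796 × 931.494 = 236.580 MeV
BE/A = 236.580 MeV / 28 = 8.449 MeV/nucleon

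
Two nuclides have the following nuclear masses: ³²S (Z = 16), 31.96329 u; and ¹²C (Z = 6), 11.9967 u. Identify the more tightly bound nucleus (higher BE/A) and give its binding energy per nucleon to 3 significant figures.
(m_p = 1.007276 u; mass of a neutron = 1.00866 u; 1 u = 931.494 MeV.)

³²S; 8.49 MeV/nucleon

³²S: Σm = 16(1.007276) + 16(1.00866) = 32.254976 u; Δm = 0.291686 u; E_B = 271.70 MeV; E_B/A = 8.491 MeV
¹²C: Σm = 6(1.007276) + 6(1.00866) = 12.095616 u; Δm = 0.098916 u; E_B = 92.140 MeV; E_B/A = 7.678 MeV
³²S has the higher binding energy per nucleon, so it is the more tightly bound nucleus.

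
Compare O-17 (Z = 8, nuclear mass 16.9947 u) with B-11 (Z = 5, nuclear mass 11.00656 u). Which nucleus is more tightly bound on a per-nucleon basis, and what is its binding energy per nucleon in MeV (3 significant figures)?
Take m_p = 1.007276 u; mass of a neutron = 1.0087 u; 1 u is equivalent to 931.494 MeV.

O-17: Σm = 8(1.007276) + 9(1.0087) = 17.136508 u; Δm = 0.141808 u; E_B = 132.09 MeV; E_B/A = 7.770 MeV
B-11: Σm = 5(1.007276) + 6(1.0087) = 11.088580 u; Δm = 0.082020 u; E_B = 76.401 MeV; E_B/A = 6.946 MeV
O-17 has the higher binding energy per nucleon, so it is the more tightly bound nucleus.

O-17; 7.77 MeV/nucleon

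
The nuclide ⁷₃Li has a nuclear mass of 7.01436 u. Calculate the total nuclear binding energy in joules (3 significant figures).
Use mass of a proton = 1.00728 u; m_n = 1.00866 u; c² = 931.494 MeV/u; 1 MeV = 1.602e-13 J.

6.29e-12 J

The nucleus contains 3 protons and 7 − 3 = 4 neutrons.
Total constituent mass: 3 × 1.00728 + 4 × 1.00866 = 7.05648 u
Δm = 7.05648 − 7.01436 = 0.04212 u
Converting to energy: 0.04212 u × 931.494 MeV/u = 39.2345 MeV
In joules: 39.2345 MeV × 1.602e-13 J/MeV = 6.2854e-12 J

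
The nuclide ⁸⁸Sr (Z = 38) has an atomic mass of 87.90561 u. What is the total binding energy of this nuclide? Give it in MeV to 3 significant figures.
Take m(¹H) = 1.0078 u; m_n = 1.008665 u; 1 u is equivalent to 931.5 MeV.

768 MeV

Z = 38, so N = A − Z = 88 − 38 = 50.
Mass of separated nucleons = 38(1.0078) + 50(1.008665) = 38.2964 + 50.433250 = 88.729650 u
The mass defect is 88.729650 − 87.90561 = 0.824040 u.
E_B = 0.824040 × 931.5 = 767.593 MeV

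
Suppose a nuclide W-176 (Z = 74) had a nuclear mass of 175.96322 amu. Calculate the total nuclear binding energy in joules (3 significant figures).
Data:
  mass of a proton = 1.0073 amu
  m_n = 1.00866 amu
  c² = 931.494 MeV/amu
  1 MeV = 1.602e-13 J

2.18e-10 J

With 74 protons and 102 neutrons (A = 176):
Mass of separated nucleons = 74(1.0073) + 102(1.00866) = 74.5402 + 102.88332 = 177.42352 amu
Mass defect Δm = 177.42352 − 175.96322 = 1.46030 amu
Binding energy = Δm·c² = 1.46030 × 931.494 MeV/amu = 1360.26 MeV
In joules: 1360.26 MeV × 1.602e-13 J/MeV = 2.1791e-10 J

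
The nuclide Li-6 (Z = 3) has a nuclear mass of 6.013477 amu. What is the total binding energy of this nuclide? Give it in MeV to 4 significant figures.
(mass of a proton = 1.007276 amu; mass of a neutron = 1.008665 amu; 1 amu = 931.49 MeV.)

The nucleus contains 3 protons and 6 − 3 = 3 neutrons.
Mass of separated nucleons = 3(1.007276) + 3(1.008665) = 3.021828 + 3.025995 = 6.047823 amu
Mass defect Δm = 6.047823 − 6.013477 = 0.034346 amu
Converting to energy: 0.034346 amu × 931.49 MeV/amu = 31.9930 MeV

31.99 MeV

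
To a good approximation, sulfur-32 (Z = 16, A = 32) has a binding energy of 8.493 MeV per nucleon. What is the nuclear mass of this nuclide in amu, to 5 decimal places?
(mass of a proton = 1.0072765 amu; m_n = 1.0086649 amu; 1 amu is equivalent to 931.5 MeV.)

31.96330 amu

Total binding energy = 32 × 8.493 = 271.776 MeV
Mass defect = 271.776 MeV / (931.5 MeV/amu) = 0.2917617 amu
Constituent mass = 16(1.0072765) + 16(1.0086649) = 32.2550624 amu
Nuclear mass = 32.2550624 − 0.2917617 = 31.9633007 amu ≈ 31.96330 amu (to 5 decimal places)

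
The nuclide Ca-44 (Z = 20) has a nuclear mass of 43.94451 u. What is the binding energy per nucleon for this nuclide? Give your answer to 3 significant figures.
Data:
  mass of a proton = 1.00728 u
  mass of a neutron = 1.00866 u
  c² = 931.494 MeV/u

8.66 MeV/nucleon

Σm = 20·m_p + 24·m_n = 20.14560 + 24.20784 = 44.35344 u
Δm = 44.35344 − 43.94451 = 0.40893 u
Converting to energy: 0.40893 u × 931.494 MeV/u = 380.916 MeV
Per nucleon: 380.916 / 44 = 8.657 MeV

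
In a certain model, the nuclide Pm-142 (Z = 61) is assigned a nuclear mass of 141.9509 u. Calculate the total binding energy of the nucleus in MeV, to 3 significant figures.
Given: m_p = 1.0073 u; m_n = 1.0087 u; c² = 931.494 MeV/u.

With 61 protons and 81 neutrons (A = 142):
Σm = 61·m_p + 81·m_n = 61.4453 + 81.7047 = 143.1500 u
Mass defect Δm = 143.1500 − 141.9509 = 1.1991 u
Converting to energy: 1.1991 u × 931.494 MeV/u = 1116.95 MeV

1120 MeV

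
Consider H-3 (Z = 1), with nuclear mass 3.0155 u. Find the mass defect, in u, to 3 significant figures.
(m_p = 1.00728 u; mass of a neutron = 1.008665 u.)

0.00911 u

Total constituent mass: 1 × 1.00728 + 2 × 1.008665 = 3.024610 u
Δm = 3.024610 − 3.0155 = 0.009110 u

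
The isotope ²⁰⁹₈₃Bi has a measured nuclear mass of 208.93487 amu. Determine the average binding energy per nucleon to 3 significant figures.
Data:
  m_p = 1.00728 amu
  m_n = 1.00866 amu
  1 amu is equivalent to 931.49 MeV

Σm = 83·m_p + 126·m_n = 83.60424 + 127.09116 = 210.69540 amu
The mass defect is 210.69540 − 208.93487 = 1.76053 amu.
Converting to energy: 1.76053 amu × 931.49 MeV/amu = 1639.916 MeV
Dividing by A = 209 gives 7.846 MeV per nucleon.

7.85 MeV/nucleon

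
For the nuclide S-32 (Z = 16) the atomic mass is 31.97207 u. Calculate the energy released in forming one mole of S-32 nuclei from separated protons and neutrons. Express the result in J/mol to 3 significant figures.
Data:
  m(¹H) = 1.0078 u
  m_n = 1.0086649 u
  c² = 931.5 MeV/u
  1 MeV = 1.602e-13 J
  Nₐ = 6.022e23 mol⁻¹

The nucleus contains 16 protons and 32 − 16 = 16 neutrons.
Mass of separated nucleons = 16(1.0078) + 16(1.0086649) = 16.1248 + 16.1386384 = 32.2634384 u
The mass defect is 32.2634384 − 31.97207 = 0.2913684 u.
E_B = 0.2913684 × 931.5 = 271.410 MeV
Per nucleus in joules: 271.410 MeV × 1.602e-13 J/MeV = 4.3480e-11 J
Per mole: 4.3480e-11 J × 6.022e23 mol⁻¹ = 2.6184e+13 J/mol

2.62e+13 J/mol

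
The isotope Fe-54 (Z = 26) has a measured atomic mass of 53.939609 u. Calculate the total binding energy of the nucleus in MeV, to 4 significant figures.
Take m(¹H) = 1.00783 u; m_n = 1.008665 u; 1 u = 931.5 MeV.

Z = 26, so N = A − Z = 54 − 26 = 28.
Σm = 26·m(¹H) + 28·m_n = 26.20358 + 28.242620 = 54.446200 u
The mass defect is 54.446200 − 53.939609 = 0.506591 u.
Binding energy = Δm·c² = 0.506591 × 931.5 MeV/u = 471.890 MeV

471.9 MeV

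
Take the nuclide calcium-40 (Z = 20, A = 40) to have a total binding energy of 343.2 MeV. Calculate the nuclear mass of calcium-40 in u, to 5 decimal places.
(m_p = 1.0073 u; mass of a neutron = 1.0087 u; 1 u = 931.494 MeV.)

Mass defect = 343.2 MeV / (931.494 MeV/u) = 0.3684404 u
Constituent mass = 20(1.0073) + 20(1.0087) = 40.3200 u
Nuclear mass = 40.3200 − 0.3684404 = 39.9515596 u ≈ 39.95156 u (to 5 decimal places)

39.95156 u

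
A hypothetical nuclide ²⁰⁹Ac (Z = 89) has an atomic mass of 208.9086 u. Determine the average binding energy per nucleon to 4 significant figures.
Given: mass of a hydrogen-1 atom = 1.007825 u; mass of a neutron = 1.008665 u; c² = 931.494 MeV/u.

Total constituent mass: 89 × 1.007825 + 120 × 1.008665 = 210.736225 u
Δm = 210.736225 − 208.9086 = 1.827625 u
Converting to energy: 1.827625 u × 931.494 MeV/u = 1702.42 MeV
BE/A = 1702.42 MeV / 209 = 8.146 MeV/nucleon

8.146 MeV/nucleon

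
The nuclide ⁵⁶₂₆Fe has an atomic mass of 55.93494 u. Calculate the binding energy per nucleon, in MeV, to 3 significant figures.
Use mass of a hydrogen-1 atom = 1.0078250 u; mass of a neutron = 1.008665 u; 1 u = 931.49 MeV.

8.79 MeV/nucleon

The nucleus contains 26 protons and 56 − 26 = 30 neutrons.
Mass of separated nucleons = 26(1.0078250) + 30(1.008665) = 26.2034500 + 30.259950 = 56.4634000 u
Mass defect Δm = 56.4634000 − 55.93494 = 0.5284600 u
Converting to energy: 0.5284600 u × 931.49 MeV/u = 492.255 MeV
BE/A = 492.255 MeV / 56 = 8.790 MeV/nucleon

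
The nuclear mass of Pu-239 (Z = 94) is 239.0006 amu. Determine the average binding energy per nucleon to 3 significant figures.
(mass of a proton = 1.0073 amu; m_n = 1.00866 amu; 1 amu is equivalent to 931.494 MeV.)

7.57 MeV/nucleon

Σm = 94·m_p + 145·m_n = 94.6862 + 146.25570 = 240.94190 amu
The mass defect is 240.94190 − 239.0006 = 1.94130 amu.
Binding energy = Δm·c² = 1.94130 × 931.494 MeV/amu = 1808.31 MeV
BE/A = 1808.31 MeV / 239 = 7.566 MeV/nucleon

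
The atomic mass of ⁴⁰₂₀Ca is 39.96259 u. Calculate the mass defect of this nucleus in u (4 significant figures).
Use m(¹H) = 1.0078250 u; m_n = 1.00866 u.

0.3671 u

Mass of separated nucleons = 20(1.0078250) + 20(1.00866) = 20.1565000 + 20.17320 = 40.3297000 u
Mass defect Δm = 40.3297000 − 39.96259 = 0.3671100 u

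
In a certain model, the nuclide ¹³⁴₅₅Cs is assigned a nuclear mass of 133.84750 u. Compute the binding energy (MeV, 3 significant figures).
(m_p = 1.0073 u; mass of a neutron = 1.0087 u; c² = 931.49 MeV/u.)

1160 MeV

Z = 55, so N = A − Z = 134 − 55 = 79.
Total constituent mass: 55 × 1.0073 + 79 × 1.0087 = 135.0888 u
The mass defect is 135.0888 − 133.84750 = 1.24130 u.
Converting to energy: 1.24130 u × 931.49 MeV/u = 1156.26 MeV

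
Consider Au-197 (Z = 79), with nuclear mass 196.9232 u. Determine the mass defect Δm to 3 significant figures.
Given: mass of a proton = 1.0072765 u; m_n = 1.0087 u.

Mass of separated nucleons = 79(1.0072765) + 118(1.0087) = 79.5748435 + 119.0266 = 198.6014435 u
Mass defect Δm = 198.6014435 − 196.9232 = 1.6782435 u

1.68 u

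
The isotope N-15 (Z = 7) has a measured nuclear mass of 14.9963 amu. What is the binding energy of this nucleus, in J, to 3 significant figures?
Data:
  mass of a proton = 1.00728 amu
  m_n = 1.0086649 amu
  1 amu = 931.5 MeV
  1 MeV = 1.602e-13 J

1.85e-11 J

Σm = 7·m_p + 8·m_n = 7.05096 + 8.0693192 = 15.1202792 amu
The mass defect is 15.1202792 − 14.9963 = 0.1239792 amu.
E_B = 0.1239792 × 931.5 = 115.487 MeV
In joules: 115.487 MeV × 1.602e-13 J/MeV = 1.8501e-11 J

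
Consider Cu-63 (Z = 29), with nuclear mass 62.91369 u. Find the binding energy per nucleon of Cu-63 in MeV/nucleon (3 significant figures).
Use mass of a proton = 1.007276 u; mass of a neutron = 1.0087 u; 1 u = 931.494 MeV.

8.77 MeV/nucleon

The nucleus contains 29 protons and 63 − 29 = 34 neutrons.
Total constituent mass: 29 × 1.007276 + 34 × 1.0087 = 63.506804 u
Δm = 63.506804 − 62.91369 = 0.593114 u
Converting to energy: 0.593114 u × 931.494 MeV/u = 552.482 MeV
Per nucleon: 552.482 / 63 = 8.770 MeV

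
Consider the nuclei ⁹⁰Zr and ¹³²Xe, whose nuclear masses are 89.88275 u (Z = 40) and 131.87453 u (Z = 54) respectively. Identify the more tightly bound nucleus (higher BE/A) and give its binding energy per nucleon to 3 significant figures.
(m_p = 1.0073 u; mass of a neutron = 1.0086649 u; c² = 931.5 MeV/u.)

⁹⁰Zr; 8.72 MeV/nucleon

⁹⁰Zr: Σm = 40(1.0073) + 50(1.0086649) = 90.7252450 u; Δm = 0.8424950 u; E_B = 784.78 MeV; E_B/A = 8.720 MeV
¹³²Xe: Σm = 54(1.0073) + 78(1.0086649) = 133.0700622 u; Δm = 1.1955322 u; E_B = 1113.64 MeV; E_B/A = 8.437 MeV
⁹⁰Zr has the higher binding energy per nucleon, so it is the more tightly bound nucleus.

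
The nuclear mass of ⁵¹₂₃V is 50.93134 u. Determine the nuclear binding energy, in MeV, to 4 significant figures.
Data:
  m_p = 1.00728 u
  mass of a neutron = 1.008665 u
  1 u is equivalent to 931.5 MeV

The nucleus contains 23 protons and 51 − 23 = 28 neutrons.
Σm = 23·m_p + 28·m_n = 23.16744 + 28.242620 = 51.410060 u
Δm = 51.410060 − 50.93134 = 0.478720 u
Binding energy = Δm·c² = 0.478720 × 931.5 MeV/u = 445.928 MeV

445.9 MeV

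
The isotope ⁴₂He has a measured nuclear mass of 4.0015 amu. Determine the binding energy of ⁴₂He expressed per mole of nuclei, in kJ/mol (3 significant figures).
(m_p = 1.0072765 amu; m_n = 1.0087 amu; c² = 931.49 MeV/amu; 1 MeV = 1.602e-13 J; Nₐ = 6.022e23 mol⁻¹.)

2.74e+09 kJ/mol

Σm = 2·m_p + 2·m_n = 2.0145530 + 2.0174 = 4.0319530 amu
Δm = 4.0319530 − 4.0015 = 0.0304530 amu
E_B = 0.0304530 × 931.49 = 28.3667 MeV
Per nucleus in joules: 28.3667 MeV × 1.602e-13 J/MeV = 4.5443e-12 J
Per mole: 4.5443e-12 J × 6.022e23 mol⁻¹ = 2.7366e+12 J/mol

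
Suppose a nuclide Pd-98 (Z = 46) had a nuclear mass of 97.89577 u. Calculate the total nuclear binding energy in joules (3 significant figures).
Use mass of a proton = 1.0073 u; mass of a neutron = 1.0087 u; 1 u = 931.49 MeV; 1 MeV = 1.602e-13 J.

1.33e-10 J

Mass of separated nucleons = 46(1.0073) + 52(1.0087) = 46.3358 + 52.4524 = 98.7882 u
Δm = 98.7882 − 97.89577 = 0.89243 u
E_B = 0.89243 × 931.49 = 831.290 MeV
In joules: 831.290 MeV × 1.602e-13 J/MeV = 1.3317e-10 J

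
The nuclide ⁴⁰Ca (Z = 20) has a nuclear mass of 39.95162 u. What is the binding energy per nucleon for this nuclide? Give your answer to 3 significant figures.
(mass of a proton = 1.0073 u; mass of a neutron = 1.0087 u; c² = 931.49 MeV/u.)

With 20 protons and 20 neutrons (A = 40):
Σm = 20·m_p + 20·m_n = 20.1460 + 20.1740 = 40.3200 u
Mass defect Δm = 40.3200 − 39.95162 = 0.36838 u
Converting to energy: 0.36838 u × 931.49 MeV/u = 343.142 MeV
Dividing by A = 40 gives 8.579 MeV per nucleon.

8.58 MeV/nucleon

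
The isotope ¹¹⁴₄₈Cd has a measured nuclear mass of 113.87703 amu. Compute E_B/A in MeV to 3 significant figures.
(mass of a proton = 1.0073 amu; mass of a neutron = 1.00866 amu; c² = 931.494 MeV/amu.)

With 48 protons and 66 neutrons (A = 114):
Σm = 48·m_p + 66·m_n = 48.3504 + 66.57156 = 114.92196 amu
The mass defect is 114.92196 − 113.87703 = 1.04493 amu.
Binding energy = Δm·c² = 1.04493 × 931.494 MeV/amu = 973.346 MeV
BE/A = 973.346 MeV / 114 = 8.538 MeV/nucleon

8.54 MeV/nucleon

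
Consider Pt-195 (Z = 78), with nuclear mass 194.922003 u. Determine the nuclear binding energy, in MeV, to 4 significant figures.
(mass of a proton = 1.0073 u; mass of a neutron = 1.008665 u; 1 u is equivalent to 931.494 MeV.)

1547 MeV

With 78 protons and 117 neutrons (A = 195):
Total constituent mass: 78 × 1.0073 + 117 × 1.008665 = 196.583205 u
Δm = 196.583205 − 194.922003 = 1.661202 u
E_B = 1.661202 × 931.494 = 1547.40 MeV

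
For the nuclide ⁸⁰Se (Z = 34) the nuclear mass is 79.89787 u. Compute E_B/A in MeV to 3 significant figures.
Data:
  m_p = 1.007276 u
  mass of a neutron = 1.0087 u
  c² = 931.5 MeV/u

Z = 34, so N = A − Z = 80 − 34 = 46.
Σm = 34·m_p + 46·m_n = 34.247384 + 46.4002 = 80.647584 u
Mass defect Δm = 80.647584 − 79.89787 = 0.749714 u
Converting to energy: 0.749714 u × 931.5 MeV/u = 698.359 MeV
Dividing by A = 80 gives 8.729 MeV per nucleon.

8.73 MeV/nucleon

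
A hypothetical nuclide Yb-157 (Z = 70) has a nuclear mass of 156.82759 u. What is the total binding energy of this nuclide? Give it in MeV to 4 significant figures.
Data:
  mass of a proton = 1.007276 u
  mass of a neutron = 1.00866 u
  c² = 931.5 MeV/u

1337 MeV

With 70 protons and 87 neutrons (A = 157):
Σm = 70·m_p + 87·m_n = 70.509320 + 87.75342 = 158.262740 u
Δm = 158.262740 − 156.82759 = 1.435150 u
Binding energy = Δm·c² = 1.435150 × 931.5 MeV/u = 1336.84 MeV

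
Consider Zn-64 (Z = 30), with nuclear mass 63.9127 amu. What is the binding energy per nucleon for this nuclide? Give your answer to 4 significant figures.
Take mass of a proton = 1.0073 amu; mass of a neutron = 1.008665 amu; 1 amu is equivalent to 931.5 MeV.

8.746 MeV/nucleon

The nucleus contains 30 protons and 64 − 30 = 34 neutrons.
Total constituent mass: 30 × 1.0073 + 34 × 1.008665 = 64.513610 amu
Δm = 64.513610 − 63.9127 = 0.600910 amu
E_B = 0.600910 × 931.5 = 559.748 MeV
Per nucleon: 559.748 / 64 = 8.746 MeV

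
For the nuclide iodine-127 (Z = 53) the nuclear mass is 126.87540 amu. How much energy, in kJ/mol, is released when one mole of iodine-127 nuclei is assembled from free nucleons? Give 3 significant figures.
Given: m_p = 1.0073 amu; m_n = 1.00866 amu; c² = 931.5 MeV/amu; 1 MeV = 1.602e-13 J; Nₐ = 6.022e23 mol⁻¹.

1.04e+11 kJ/mol

Z = 53, so N = A − Z = 127 − 53 = 74.
Σm = 53·m_p + 74·m_n = 53.3869 + 74.64084 = 128.02774 amu
The mass defect is 128.02774 − 126.87540 = 1.15234 amu.
Converting to energy: 1.15234 amu × 931.5 MeV/amu = 1073.40 MeV
Per nucleus in joules: 1073.40 MeV × 1.602e-13 J/MeV = 1.7196e-10 J
Per mole: 1.7196e-10 J × 6.022e23 mol⁻¹ = 1.0355e+14 J/mol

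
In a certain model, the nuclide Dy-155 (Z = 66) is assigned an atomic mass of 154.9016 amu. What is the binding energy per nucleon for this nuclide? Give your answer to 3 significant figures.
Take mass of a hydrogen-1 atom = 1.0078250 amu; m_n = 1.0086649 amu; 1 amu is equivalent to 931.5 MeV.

8.33 MeV/nucleon

The nucleus contains 66 protons and 155 − 66 = 89 neutrons.
Σm = 66·m(¹H) + 89·m_n = 66.5164500 + 89.7711761 = 156.2876261 amu
The mass defect is 156.2876261 − 154.9016 = 1.3860261 amu.
Binding energy = Δm·c² = 1.3860261 × 931.5 MeV/amu = 1291.08 MeV
Per nucleon: 1291.08 / 155 = 8.330 MeV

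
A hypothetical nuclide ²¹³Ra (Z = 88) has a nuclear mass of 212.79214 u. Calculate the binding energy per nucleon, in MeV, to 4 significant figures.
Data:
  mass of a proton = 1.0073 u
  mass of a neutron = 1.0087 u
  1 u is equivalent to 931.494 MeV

8.474 MeV/nucleon

Total constituent mass: 88 × 1.0073 + 125 × 1.0087 = 214.7299 u
The mass defect is 214.7299 − 212.79214 = 1.93776 u.
Converting to energy: 1.93776 u × 931.494 MeV/u = 1805.01 MeV
Per nucleon: 1805.01 / 213 = 8.474 MeV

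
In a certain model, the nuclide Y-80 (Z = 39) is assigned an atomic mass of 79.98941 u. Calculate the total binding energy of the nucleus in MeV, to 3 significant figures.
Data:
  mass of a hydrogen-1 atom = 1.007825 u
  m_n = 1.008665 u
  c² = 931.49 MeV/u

625 MeV

Z = 39, so N = A − Z = 80 − 39 = 41.
Total constituent mass: 39 × 1.007825 + 41 × 1.008665 = 80.660440 u
Mass defect Δm = 80.660440 − 79.98941 = 0.671030 u
Converting to energy: 0.671030 u × 931.49 MeV/u = 625.058 MeV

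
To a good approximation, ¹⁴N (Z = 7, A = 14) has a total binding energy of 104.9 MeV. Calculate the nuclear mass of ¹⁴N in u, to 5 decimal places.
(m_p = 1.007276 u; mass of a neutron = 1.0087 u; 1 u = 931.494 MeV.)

13.99922 u

Mass defect = 104.9 MeV / (931.494 MeV/u) = 0.1126148 u
Constituent mass = 7(1.007276) + 7(1.0087) = 14.111832 u
Nuclear mass = 14.111832 − 0.1126148 = 13.9992172 u ≈ 13.99922 u (to 5 decimal places)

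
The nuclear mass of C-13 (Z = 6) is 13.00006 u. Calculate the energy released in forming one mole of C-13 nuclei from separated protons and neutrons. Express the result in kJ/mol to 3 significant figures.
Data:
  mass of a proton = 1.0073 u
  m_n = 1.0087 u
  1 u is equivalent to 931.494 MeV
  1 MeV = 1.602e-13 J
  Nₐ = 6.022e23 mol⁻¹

9.40e+09 kJ/mol

The nucleus contains 6 protons and 13 − 6 = 7 neutrons.
Total constituent mass: 6 × 1.0073 + 7 × 1.0087 = 13.1047 u
Mass defect Δm = 13.1047 − 13.00006 = 0.10464 u
Binding energy = Δm·c² = 0.10464 × 931.494 MeV/u = 97.4715 MeV
Per nucleus in joules: 97.4715 MeV × 1.602e-13 J/MeV = 1.5615e-11 J
Per mole: 1.5615e-11 J × 6.022e23 mol⁻¹ = 9.4034e+12 J/mol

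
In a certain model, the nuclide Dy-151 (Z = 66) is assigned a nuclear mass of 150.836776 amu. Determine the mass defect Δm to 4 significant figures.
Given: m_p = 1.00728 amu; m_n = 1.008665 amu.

1.380 amu

Mass of separated nucleons = 66(1.00728) + 85(1.008665) = 66.48048 + 85.736525 = 152.217005 amu
Δm = 152.217005 − 150.836776 = 1.380229 amu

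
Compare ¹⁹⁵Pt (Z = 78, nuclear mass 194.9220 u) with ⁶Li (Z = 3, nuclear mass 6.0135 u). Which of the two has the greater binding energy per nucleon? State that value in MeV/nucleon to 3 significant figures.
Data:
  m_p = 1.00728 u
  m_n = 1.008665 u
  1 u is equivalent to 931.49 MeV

¹⁹⁵Pt; 7.93 MeV/nucleon

¹⁹⁵Pt: Σm = 78(1.00728) + 117(1.008665) = 196.581645 u; Δm = 1.659645 u; E_B = 1545.9 MeV; E_B/A = 7.928 MeV
⁶Li: Σm = 3(1.00728) + 3(1.008665) = 6.047835 u; Δm = 0.034335 u; E_B = 31.9827 MeV; E_B/A = 5.330 MeV
¹⁹⁵Pt has the higher binding energy per nucleon, so it is the more tightly bound nucleus.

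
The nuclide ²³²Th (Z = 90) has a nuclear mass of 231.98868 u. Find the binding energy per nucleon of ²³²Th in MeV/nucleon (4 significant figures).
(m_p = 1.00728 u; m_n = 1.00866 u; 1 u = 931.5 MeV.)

7.614 MeV/nucleon

With 90 protons and 142 neutrons (A = 232):
Σm = 90·m_p + 142·m_n = 90.65520 + 143.22972 = 233.88492 u
Δm = 233.88492 − 231.98868 = 1.89624 u
E_B = 1.89624 × 931.5 = 1766.35 MeV
Per nucleon: 1766.35 / 232 = 7.614 MeV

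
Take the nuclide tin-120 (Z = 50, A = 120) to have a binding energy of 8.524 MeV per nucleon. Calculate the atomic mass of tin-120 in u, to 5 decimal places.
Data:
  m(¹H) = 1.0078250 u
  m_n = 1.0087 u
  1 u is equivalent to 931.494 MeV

119.90214 u

Total binding energy = 120 × 8.524 = 1022.880 MeV
Mass defect = 1022.880 MeV / (931.494 MeV/u) = 1.0981069 u
Constituent mass = 50(1.0078250) + 70(1.0087) = 121.0002500 u
Atomic mass = 121.0002500 − 1.0981069 = 119.9021431 u ≈ 119.90214 u (to 5 decimal places)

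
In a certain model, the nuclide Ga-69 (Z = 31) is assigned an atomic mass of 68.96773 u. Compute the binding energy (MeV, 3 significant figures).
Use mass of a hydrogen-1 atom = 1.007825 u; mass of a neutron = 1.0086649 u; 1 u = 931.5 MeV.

563 MeV

Z = 31, so N = A − Z = 69 − 31 = 38.
Total constituent mass: 31 × 1.007825 + 38 × 1.0086649 = 69.5718412 u
Δm = 69.5718412 − 68.96773 = 0.6041112 u
Converting to energy: 0.6041112 u × 931.5 MeV/u = 562.730 MeV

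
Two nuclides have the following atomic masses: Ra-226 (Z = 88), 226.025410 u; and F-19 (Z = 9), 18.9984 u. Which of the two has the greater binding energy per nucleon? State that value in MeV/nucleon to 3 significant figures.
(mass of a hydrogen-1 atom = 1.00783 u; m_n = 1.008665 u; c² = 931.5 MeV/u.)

Ra-226: Σm = 88(1.00783) + 138(1.008665) = 227.884810 u; Δm = 1.859400 u; E_B = 1732.0 MeV; E_B/A = 7.664 MeV
F-19: Σm = 9(1.00783) + 10(1.008665) = 19.157120 u; Δm = 0.158720 u; E_B = 147.848 MeV; E_B/A = 7.781 MeV
F-19 has the higher binding energy per nucleon, so it is the more tightly bound nucleus.

F-19; 7.78 MeV/nucleon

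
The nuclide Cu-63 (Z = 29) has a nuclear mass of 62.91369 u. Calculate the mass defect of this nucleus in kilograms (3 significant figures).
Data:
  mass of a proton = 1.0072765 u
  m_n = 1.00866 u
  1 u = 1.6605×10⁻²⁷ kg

Total constituent mass: 29 × 1.0072765 + 34 × 1.00866 = 63.5054585 u
Δm = 63.5054585 − 62.91369 = 0.5917685 u
In SI units: 0.5917685 u × 1.6605×10⁻²⁷ kg/u = 9.8263e-28 kg

9.83e-28 kg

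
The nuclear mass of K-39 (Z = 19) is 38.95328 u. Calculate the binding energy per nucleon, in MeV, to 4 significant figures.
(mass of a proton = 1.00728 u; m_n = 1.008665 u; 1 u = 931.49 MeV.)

8.559 MeV/nucleon

Mass of separated nucleons = 19(1.00728) + 20(1.008665) = 19.13832 + 20.173300 = 39.311620 u
The mass defect is 39.311620 − 38.95328 = 0.358340 u.
Binding energy = Δm·c² = 0.358340 × 931.49 MeV/u = 333.790 MeV
Per nucleon: 333.790 / 39 = 8.559 MeV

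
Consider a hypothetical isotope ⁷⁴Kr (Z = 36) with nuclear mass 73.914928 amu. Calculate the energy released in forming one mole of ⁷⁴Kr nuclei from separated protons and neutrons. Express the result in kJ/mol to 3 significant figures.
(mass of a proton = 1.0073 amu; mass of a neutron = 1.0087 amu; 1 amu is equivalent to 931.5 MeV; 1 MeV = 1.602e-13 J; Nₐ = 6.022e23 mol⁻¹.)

6.10e+10 kJ/mol

Σm = 36·m_p + 38·m_n = 36.2628 + 38.3306 = 74.5934 amu
Δm = 74.5934 − 73.914928 = 0.678472 amu
Converting to energy: 0.678472 amu × 931.5 MeV/amu = 631.997 MeV
Per nucleus in joules: 631.997 MeV × 1.602e-13 J/MeV = 1.0125e-10 J
Per mole: 1.0125e-10 J × 6.022e23 mol⁻¹ = 6.0973e+13 J/mol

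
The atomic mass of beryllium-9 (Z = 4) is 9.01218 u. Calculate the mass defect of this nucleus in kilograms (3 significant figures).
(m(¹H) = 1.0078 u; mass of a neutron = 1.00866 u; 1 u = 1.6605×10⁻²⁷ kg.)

Σm = 4·m(¹H) + 5·m_n = 4.0312 + 5.04330 = 9.07450 u
Δm = 9.07450 − 9.01218 = 0.06232 u
In SI units: 0.06232 u × 1.6605×10⁻²⁷ kg/u = 1.0348e-28 kg

1.03e-28 kg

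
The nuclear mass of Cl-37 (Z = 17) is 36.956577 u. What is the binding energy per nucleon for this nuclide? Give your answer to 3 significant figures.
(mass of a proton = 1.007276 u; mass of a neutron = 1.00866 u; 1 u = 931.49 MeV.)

With 17 protons and 20 neutrons (A = 37):
Σm = 17·m_p + 20·m_n = 17.123692 + 20.17320 = 37.296892 u
Mass defect Δm = 37.296892 − 36.956577 = 0.340315 u
Converting to energy: 0.340315 u × 931.49 MeV/u = 317.000 MeV
Dividing by A = 37 gives 8.568 MeV per nucleon.

8.57 MeV/nucleon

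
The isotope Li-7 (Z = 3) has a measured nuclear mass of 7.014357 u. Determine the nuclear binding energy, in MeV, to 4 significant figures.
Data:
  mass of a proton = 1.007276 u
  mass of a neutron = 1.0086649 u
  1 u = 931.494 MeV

39.24 MeV

With 3 protons and 4 neutrons (A = 7):
Σm = 3·m_p + 4·m_n = 3.021828 + 4.0346596 = 7.0564876 u
The mass defect is 7.0564876 − 7.014357 = 0.0421306 u.
Binding energy = Δm·c² = 0.0421306 × 931.494 MeV/u = 39.2444 MeV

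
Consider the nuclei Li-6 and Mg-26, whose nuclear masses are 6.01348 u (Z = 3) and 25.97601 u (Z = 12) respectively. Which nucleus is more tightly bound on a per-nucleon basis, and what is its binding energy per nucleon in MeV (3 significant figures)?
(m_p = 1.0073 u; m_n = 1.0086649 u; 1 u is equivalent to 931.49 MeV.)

Li-6: Σm = 3(1.0073) + 3(1.0086649) = 6.0478947 u; Δm = 0.0344147 u; E_B = 32.057 MeV; E_B/A = 5.343 MeV
Mg-26: Σm = 12(1.0073) + 14(1.0086649) = 26.2089086 u; Δm = 0.2328986 u; E_B = 216.94 MeV; E_B/A = 8.344 MeV
Mg-26 has the higher binding energy per nucleon, so it is the more tightly bound nucleus.

Mg-26; 8.34 MeV/nucleon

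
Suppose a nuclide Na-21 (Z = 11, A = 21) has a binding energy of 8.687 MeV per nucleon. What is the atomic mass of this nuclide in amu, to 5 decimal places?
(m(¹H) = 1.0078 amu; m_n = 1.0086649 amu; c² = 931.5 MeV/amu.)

20.97661 amu

Total binding energy = 21 × 8.687 = 182.427 MeV
Mass defect = 182.427 MeV / (931.5 MeV/amu) = 0.1958422 amu
Constituent mass = 11(1.0078) + 10(1.0086649) = 21.1724490 amu
Atomic mass = 21.1724490 − 0.1958422 = 20.9766068 amu ≈ 20.97661 amu (to 5 decimal places)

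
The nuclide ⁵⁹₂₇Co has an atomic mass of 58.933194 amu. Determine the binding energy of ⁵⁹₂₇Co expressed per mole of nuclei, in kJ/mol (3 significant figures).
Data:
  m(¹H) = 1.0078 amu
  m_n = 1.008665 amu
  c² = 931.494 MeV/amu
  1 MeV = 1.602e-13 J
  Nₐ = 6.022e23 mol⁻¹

The nucleus contains 27 protons and 59 − 27 = 32 neutrons.
Σm = 27·m(¹H) + 32·m_n = 27.2106 + 32.277280 = 59.487880 amu
Mass defect Δm = 59.487880 − 58.933194 = 0.554686 amu
E_B = 0.554686 × 931.494 = 516.687 MeV
Per nucleus in joules: 516.687 MeV × 1.602e-13 J/MeV = 8.2773e-11 J
Per mole: 8.2773e-11 J × 6.022e23 mol⁻¹ = 4.9846e+13 J/mol

4.98e+10 kJ/mol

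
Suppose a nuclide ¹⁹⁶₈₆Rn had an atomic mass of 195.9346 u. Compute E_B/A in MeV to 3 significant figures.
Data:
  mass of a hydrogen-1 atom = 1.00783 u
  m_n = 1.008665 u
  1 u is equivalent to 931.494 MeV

8.04 MeV/nucleon

Z = 86, so N = A − Z = 196 − 86 = 110.
Σm = 86·m(¹H) + 110·m_n = 86.67338 + 110.953150 = 197.626530 u
Δm = 197.626530 − 195.9346 = 1.691930 u
Binding energy = Δm·c² = 1.691930 × 931.494 MeV/u = 1576.02 MeV
Dividing by A = 196 gives 8.041 MeV per nucleon.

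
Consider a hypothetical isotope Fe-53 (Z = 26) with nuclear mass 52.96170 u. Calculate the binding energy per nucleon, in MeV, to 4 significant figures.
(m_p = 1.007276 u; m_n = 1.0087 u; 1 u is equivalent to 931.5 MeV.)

8.126 MeV/nucleon

The nucleus contains 26 protons and 53 − 26 = 27 neutrons.
Total constituent mass: 26 × 1.007276 + 27 × 1.0087 = 53.424076 u
Mass defect Δm = 53.424076 − 52.96170 = 0.462376 u
Binding energy = Δm·c² = 0.462376 × 931.5 MeV/u = 430.703 MeV
Dividing by A = 53 gives 8.126 MeV per nucleon.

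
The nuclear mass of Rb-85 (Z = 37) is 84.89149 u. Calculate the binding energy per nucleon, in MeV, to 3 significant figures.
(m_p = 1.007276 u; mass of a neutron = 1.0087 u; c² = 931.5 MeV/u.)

8.72 MeV/nucleon

Mass of separated nucleons = 37(1.007276) + 48(1.0087) = 37.269212 + 48.4176 = 85.686812 u
Mass defect Δm = 85.686812 − 84.89149 = 0.795322 u
E_B = 0.795322 × 931.5 = 740.842 MeV
Per nucleon: 740.842 / 85 = 8.716 MeV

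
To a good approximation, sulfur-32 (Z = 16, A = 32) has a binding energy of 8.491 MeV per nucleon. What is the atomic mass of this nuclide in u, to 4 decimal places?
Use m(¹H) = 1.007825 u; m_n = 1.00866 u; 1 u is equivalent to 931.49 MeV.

31.9721 u

Total binding energy = 32 × 8.491 = 271.712 MeV
Mass defect = 271.712 MeV / (931.49 MeV/u) = 0.291696 u
Constituent mass = 16(1.007825) + 16(1.00866) = 32.263760 u
Atomic mass = 32.263760 − 0.291696 = 31.972064 u ≈ 31.9721 u (to 4 decimal places)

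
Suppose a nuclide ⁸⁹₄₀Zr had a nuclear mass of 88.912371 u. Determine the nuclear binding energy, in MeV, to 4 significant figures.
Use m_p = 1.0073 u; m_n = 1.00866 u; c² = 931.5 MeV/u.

Σm = 40·m_p + 49·m_n = 40.2920 + 49.42434 = 89.71634 u
Δm = 89.71634 − 88.912371 = 0.803969 u
Binding energy = Δm·c² = 0.803969 × 931.5 MeV/u = 748.897 MeV

748.9 MeV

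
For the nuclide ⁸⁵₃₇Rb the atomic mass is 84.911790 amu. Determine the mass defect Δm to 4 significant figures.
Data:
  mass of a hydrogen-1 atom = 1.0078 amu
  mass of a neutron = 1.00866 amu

Σm = 37·m(¹H) + 48·m_n = 37.2886 + 48.41568 = 85.70428 amu
The mass defect is 85.70428 − 84.911790 = 0.792490 amu.

0.7925 amu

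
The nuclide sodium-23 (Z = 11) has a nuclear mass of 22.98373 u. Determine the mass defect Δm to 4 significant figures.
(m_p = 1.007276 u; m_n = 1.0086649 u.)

0.2003 u

Total constituent mass: 11 × 1.007276 + 12 × 1.0086649 = 23.1840148 u
Mass defect Δm = 23.1840148 − 22.98373 = 0.2002848 u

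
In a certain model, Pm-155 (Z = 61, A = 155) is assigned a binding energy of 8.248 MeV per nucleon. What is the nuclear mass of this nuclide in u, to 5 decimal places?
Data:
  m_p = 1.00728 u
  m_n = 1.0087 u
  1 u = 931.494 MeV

Total binding energy = 155 × 8.248 = 1278.440 MeV
Mass defect = 1278.440 MeV / (931.494 MeV/u) = 1.3724619 u
Constituent mass = 61(1.00728) + 94(1.0087) = 156.26188 u
Nuclear mass = 156.26188 − 1.3724619 = 154.8894181 u ≈ 154.88942 u (to 5 decimal places)

154.88942 u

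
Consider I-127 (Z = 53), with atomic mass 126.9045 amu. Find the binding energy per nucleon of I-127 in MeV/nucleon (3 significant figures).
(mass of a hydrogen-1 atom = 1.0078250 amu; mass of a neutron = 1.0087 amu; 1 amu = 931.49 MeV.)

Total constituent mass: 53 × 1.0078250 + 74 × 1.0087 = 128.0585250 amu
The mass defect is 128.0585250 − 126.9045 = 1.1540250 amu.
Converting to energy: 1.1540250 amu × 931.49 MeV/amu = 1074.96 MeV
Dividing by A = 127 gives 8.464 MeV per nucleon.

8.46 MeV/nucleon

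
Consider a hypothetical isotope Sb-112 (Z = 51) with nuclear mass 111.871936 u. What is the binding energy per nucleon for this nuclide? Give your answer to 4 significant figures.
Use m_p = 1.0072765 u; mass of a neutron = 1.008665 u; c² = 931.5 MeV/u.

8.548 MeV/nucleon

Total constituent mass: 51 × 1.0072765 + 61 × 1.008665 = 112.8996665 u
The mass defect is 112.8996665 − 111.871936 = 1.0277305 u.
Binding energy = Δm·c² = 1.0277305 × 931.5 MeV/u = 957.331 MeV
Per nucleon: 957.331 / 112 = 8.548 MeV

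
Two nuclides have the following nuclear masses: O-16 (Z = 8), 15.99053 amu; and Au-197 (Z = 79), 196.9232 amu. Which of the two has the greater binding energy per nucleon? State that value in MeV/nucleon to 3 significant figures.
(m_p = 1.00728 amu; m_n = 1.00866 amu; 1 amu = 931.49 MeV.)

O-16: Σm = 8(1.00728) + 8(1.00866) = 16.12752 amu; Δm = 0.13699 amu; E_B = 127.60 MeV; E_B/A = 7.975 MeV
Au-197: Σm = 79(1.00728) + 118(1.00866) = 198.59700 amu; Δm = 1.67380 amu; E_B = 1559.1 MeV; E_B/A = 7.914 MeV
O-16 has the higher binding energy per nucleon, so it is the more tightly bound nucleus.

O-16; 7.98 MeV/nucleon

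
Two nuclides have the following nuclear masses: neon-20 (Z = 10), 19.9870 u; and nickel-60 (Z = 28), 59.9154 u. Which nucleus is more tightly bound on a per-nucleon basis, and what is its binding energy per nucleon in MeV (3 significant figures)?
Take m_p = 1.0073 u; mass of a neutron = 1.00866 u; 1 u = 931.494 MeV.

neon-20: Σm = 10(1.0073) + 10(1.00866) = 20.15960 u; Δm = 0.17260 u; E_B = 160.78 MeV; E_B/A = 8.039 MeV
nickel-60: Σm = 28(1.0073) + 32(1.00866) = 60.48152 u; Δm = 0.56612 u; E_B = 527.34 MeV; E_B/A = 8.789 MeV
nickel-60 has the higher binding energy per nucleon, so it is the more tightly bound nucleus.

nickel-60; 8.79 MeV/nucleon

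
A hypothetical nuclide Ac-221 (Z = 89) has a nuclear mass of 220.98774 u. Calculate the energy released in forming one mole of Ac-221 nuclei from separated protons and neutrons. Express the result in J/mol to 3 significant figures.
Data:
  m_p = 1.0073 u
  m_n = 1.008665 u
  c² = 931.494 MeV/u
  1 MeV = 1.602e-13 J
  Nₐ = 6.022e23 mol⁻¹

Σm = 89·m_p + 132·m_n = 89.6497 + 133.143780 = 222.793480 u
Mass defect Δm = 222.793480 − 220.98774 = 1.805740 u
Binding energy = Δm·c² = 1.805740 × 931.494 MeV/u = 1682.04 MeV
Per nucleus in joules: 1682.04 MeV × 1.602e-13 J/MeV = 2.6946e-10 J
Per mole: 2.6946e-10 J × 6.022e23 mol⁻¹ = 1.6227e+14 J/mol

1.62e+14 J/mol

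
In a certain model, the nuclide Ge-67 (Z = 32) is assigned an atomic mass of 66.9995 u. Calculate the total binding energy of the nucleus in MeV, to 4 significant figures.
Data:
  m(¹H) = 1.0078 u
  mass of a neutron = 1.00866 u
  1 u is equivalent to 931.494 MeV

515.3 MeV

Total constituent mass: 32 × 1.0078 + 35 × 1.00866 = 67.55270 u
Mass defect Δm = 67.55270 − 66.9995 = 0.55320 u
Binding energy = Δm·c² = 0.55320 × 931.494 MeV/u = 515.302 MeV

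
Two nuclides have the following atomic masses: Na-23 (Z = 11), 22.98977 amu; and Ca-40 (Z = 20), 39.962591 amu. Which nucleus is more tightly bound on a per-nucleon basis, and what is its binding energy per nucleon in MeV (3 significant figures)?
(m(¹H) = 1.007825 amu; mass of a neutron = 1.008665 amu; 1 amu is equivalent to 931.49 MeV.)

Na-23: Σm = 11(1.007825) + 12(1.008665) = 23.190055 amu; Δm = 0.200285 amu; E_B = 186.56 MeV; E_B/A = 8.111 MeV
Ca-40: Σm = 20(1.007825) + 20(1.008665) = 40.329800 amu; Δm = 0.367209 amu; E_B = 342.05 MeV; E_B/A = 8.551 MeV
Ca-40 has the higher binding energy per nucleon, so it is the more tightly bound nucleus.

Ca-40; 8.55 MeV/nucleon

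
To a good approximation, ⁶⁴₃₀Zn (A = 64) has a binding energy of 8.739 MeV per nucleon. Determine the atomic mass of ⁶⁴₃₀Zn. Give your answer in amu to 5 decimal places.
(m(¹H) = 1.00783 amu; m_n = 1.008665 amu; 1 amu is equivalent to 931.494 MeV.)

Total binding energy = 64 × 8.739 = 559.296 MeV
Mass defect = 559.296 MeV / (931.494 MeV/amu) = 0.6004290 amu
Constituent mass = 30(1.00783) + 34(1.008665) = 64.529510 amu
Atomic mass = 64.529510 − 0.6004290 = 63.9290810 amu ≈ 63.92908 amu (to 5 decimal places)

63.92908 amu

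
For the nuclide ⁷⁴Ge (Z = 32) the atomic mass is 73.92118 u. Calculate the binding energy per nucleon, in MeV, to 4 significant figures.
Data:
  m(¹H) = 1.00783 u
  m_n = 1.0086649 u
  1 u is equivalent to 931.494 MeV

With 32 protons and 42 neutrons (A = 74):
Mass of separated nucleons = 32(1.00783) + 42(1.0086649) = 32.25056 + 42.3639258 = 74.6144858 u
The mass defect is 74.6144858 − 73.92118 = 0.6933058 u.
E_B = 0.6933058 × 931.494 = 645.810 MeV
Per nucleon: 645.810 / 74 = 8.727 MeV

8.727 MeV/nucleon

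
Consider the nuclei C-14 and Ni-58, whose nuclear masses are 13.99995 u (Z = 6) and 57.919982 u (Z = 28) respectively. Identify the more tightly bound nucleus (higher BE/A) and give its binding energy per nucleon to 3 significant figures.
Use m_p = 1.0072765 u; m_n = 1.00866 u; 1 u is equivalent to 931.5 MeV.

Ni-58; 8.73 MeV/nucleon

C-14: Σm = 6(1.0072765) + 8(1.00866) = 14.1129390 u; Δm = 0.1129890 u; E_B = 105.25 MeV; E_B/A = 7.518 MeV
Ni-58: Σm = 28(1.0072765) + 30(1.00866) = 58.4635420 u; Δm = 0.5435600 u; E_B = 506.33 MeV; E_B/A = 8.730 MeV
Ni-58 has the higher binding energy per nucleon, so it is the more tightly bound nucleus.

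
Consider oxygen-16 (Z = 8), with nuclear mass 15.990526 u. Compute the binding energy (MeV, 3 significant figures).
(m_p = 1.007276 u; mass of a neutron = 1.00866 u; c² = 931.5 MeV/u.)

Mass of separated nucleons = 8(1.007276) + 8(1.00866) = 8.058208 + 8.06928 = 16.127488 u
Δm = 16.127488 − 15.990526 = 0.136962 u
Binding energy = Δm·c² = 0.136962 × 931.5 MeV/u = 127.580 MeV

128 MeV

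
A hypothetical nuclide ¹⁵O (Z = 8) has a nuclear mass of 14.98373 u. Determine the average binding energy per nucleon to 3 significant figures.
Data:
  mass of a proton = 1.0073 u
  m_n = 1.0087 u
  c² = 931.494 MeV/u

8.42 MeV/nucleon

With 8 protons and 7 neutrons (A = 15):
Mass of separated nucleons = 8(1.0073) + 7(1.0087) = 8.0584 + 7.0609 = 15.1193 u
Δm = 15.1193 − 14.98373 = 0.13557 u
E_B = 0.13557 × 931.494 = 126.283 MeV
BE/A = 126.283 MeV / 15 = 8.419 MeV/nucleon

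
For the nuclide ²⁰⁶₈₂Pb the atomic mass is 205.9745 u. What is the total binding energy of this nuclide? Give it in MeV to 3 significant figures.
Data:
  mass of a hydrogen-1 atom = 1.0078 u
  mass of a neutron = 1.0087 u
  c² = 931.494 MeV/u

1620 MeV

Total constituent mass: 82 × 1.0078 + 124 × 1.0087 = 207.7184 u
Δm = 207.7184 − 205.9745 = 1.7439 u
Binding energy = Δm·c² = 1.7439 × 931.494 MeV/u = 1624.43 MeV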